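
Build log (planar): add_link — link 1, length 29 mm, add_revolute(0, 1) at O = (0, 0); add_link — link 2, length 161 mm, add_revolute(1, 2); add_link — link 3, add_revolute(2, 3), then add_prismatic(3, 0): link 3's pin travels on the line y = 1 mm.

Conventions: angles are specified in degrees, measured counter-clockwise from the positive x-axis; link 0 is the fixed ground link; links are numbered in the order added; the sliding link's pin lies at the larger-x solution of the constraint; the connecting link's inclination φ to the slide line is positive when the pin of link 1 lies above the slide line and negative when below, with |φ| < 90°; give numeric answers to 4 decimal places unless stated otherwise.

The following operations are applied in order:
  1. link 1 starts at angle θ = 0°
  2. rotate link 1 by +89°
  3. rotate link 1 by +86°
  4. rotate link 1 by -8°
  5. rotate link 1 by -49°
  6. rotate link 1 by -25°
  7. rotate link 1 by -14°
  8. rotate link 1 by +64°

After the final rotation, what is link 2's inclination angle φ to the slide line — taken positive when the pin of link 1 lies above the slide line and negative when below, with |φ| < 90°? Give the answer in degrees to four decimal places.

geometry: r = 29 mm, L = 161 mm, e = 1 mm; θ starts at 0°
rotate link 1 by +89°: θ ← 0° +89° = 89°
rotate link 1 by +86°: θ ← 89° +86° = 175°
rotate link 1 by -8°: θ ← 175° -8° = 167°
rotate link 1 by -49°: θ ← 167° -49° = 118°
rotate link 1 by -25°: θ ← 118° -25° = 93°
rotate link 1 by -14°: θ ← 93° -14° = 79°
rotate link 1 by +64°: θ ← 79° +64° = 143°
h = r sin θ − e = 17.452636 − 1 = 16.452636
sin φ = h / L = 16.452636 / 161 = 0.10219028
φ = arcsin(0.10219028) = 5.865311°

5.8653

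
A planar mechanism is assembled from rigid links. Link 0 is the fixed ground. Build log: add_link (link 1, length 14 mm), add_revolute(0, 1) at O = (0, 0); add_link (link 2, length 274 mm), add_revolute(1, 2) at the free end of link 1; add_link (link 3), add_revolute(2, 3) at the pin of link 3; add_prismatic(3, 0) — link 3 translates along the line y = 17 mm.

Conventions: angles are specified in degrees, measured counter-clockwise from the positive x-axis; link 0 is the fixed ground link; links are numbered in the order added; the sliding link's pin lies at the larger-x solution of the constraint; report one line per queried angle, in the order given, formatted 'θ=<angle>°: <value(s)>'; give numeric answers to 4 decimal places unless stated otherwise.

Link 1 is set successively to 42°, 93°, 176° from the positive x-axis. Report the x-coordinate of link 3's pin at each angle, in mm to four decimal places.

geometry: r = 14 mm, L = 274 mm, e = 17 mm
θ=42°: crank pin P = (r cos θ, r sin θ) = (10.404028, 9.367828)
θ=42°: h = r sin θ − e = 9.367828 − 17 = -7.632172
θ=42°: x = r cos θ + √(L² − h²) = 10.404028 + 273.893684 = 284.297711
θ=93°: crank pin P = (r cos θ, r sin θ) = (-0.732703, 13.980813)
θ=93°: h = r sin θ − e = 13.980813 − 17 = -3.019187
θ=93°: x = r cos θ + √(L² − h²) = -0.732703 + 273.983365 = 273.250662
θ=176°: crank pin P = (r cos θ, r sin θ) = (-13.965897, 0.976591)
θ=176°: h = r sin θ − e = 0.976591 − 17 = -16.023409
θ=176°: x = r cos θ + √(L² − h²) = -13.965897 + 273.531077 = 259.565181

θ=42°: 284.2977
θ=93°: 273.2507
θ=176°: 259.5652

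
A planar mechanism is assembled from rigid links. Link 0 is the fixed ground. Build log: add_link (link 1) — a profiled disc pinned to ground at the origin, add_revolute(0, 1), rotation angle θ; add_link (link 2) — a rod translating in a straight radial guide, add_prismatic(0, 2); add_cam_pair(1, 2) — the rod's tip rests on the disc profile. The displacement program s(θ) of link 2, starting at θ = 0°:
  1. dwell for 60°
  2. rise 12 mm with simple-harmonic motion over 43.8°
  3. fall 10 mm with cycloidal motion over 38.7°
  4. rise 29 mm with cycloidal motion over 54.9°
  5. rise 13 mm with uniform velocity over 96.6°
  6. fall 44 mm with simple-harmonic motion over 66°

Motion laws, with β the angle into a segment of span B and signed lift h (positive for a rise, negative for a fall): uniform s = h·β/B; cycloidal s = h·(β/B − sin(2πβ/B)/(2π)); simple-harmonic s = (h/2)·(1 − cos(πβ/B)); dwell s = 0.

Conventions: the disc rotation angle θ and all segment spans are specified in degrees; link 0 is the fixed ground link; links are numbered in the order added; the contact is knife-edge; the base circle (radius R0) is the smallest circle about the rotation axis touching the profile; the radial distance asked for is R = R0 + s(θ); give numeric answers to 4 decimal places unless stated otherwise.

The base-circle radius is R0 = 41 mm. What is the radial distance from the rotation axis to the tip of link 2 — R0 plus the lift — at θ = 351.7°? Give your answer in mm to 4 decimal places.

seg 1 [0°–60°] dwell: s stays 0.0000
seg 2 [60°–103.8°] simple-harmonic, h=12: full span → s += 12 → s = 12.0000
seg 3 [103.8°–142.5°] cycloidal, h=-10: full span → s += -10 → s = 2.0000
seg 4 [142.5°–197.4°] cycloidal, h=29: full span → s += 29 → s = 31.0000
seg 5 [197.4°–294°] uniform, h=13: full span → s += 13 → s = 44.0000
seg 6 [294°–360°] simple-harmonic, h=-44: θ=351.7° here. β=57.7, B=66. -44/2·(1 − cos(π·0.8742)) = -42.3053 → s = 1.6947
R = R0 + s = 41 + 1.6947 = 42.6947

42.6947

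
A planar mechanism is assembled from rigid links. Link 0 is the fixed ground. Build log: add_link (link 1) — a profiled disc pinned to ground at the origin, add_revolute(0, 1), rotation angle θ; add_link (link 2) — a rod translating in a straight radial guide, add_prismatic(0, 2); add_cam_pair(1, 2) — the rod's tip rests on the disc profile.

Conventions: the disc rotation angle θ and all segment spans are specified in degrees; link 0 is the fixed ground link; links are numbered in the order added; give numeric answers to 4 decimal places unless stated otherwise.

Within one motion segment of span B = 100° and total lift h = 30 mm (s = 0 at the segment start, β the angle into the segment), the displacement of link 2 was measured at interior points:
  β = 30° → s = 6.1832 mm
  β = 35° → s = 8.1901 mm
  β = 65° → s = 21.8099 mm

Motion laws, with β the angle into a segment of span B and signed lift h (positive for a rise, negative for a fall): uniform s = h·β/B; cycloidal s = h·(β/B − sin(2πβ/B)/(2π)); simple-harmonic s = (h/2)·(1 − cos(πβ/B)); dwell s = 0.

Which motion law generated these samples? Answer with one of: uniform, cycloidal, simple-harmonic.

candidates at β/B = r: uniform s = h·r (linear in β); cycloidal s = h·(r − sin(2πr)/(2π)); simple-harmonic s = (h/2)(1 − cos(πr))
β=30°: printed 6.1832 | uniform 9.0000, cycloidal 4.4590, simple-harmonic 6.1832
β=35°: printed 8.1901 | uniform 10.5000, cycloidal 6.6372, simple-harmonic 8.1901
β=65°: printed 21.8099 | uniform 19.5000, cycloidal 23.3628, simple-harmonic 21.8099
only one law matches every sample → simple-harmonic

simple-harmonic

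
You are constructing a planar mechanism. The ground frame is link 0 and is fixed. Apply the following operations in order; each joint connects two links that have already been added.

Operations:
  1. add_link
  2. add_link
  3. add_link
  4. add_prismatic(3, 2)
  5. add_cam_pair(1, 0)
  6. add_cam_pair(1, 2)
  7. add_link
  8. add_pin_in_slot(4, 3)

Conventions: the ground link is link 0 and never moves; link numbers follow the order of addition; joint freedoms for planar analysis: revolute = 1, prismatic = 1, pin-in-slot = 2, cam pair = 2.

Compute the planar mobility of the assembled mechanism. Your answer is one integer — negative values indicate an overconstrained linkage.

link 0 = ground. State L|J1|J2 = 1|0|0
+link1  2|0|0
+link2  3|0|0
+link3  4|0|0
P(3,2) f=1→J1  4|1|0
C(1,0) f=2→J2  4|1|1
C(1,2) f=2→J2  4|1|2
+link4  5|1|2
PS(4,3) f=2→J2  5|1|3
M = 3(5−1)−2·1−3 = 12−2−3 = 7

M = 7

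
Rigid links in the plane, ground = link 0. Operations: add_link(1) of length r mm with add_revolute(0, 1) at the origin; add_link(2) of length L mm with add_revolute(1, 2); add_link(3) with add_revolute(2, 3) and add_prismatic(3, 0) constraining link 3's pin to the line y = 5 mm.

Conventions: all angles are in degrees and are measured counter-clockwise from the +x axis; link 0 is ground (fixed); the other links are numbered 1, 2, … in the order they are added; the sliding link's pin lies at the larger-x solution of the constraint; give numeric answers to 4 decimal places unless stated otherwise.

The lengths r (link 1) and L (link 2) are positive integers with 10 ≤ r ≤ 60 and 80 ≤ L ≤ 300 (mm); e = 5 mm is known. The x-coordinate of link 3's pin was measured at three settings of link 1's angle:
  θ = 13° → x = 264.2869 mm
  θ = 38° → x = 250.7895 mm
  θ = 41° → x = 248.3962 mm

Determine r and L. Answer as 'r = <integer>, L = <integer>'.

constraint per measurement: (x − r cos θ)² + (r sin θ − e)² = L²
subtracting the θ₁ and θ₂ equations cancels the r² and L² terms:
r = (x₁² − x₂²) / (2[(x₁cos θ₁ + e sin θ₁) − (x₂cos θ₂ + e sin θ₂)]) = 60.0001 → r = 60
L² = (x₁ − r cos θ₁)² + (r sin θ₁ − e)² = 42436.0056 → L = 206.0000 → L = 206
check at θ₃=41°: x = 248.3962 (printed 248.3962) ✓

r = 60, L = 206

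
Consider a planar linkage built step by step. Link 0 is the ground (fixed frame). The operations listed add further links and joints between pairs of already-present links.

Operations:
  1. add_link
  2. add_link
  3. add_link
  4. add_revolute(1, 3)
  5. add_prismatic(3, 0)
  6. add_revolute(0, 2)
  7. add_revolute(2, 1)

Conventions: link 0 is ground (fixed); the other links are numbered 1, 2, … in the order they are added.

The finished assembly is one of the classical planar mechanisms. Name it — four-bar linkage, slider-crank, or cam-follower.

links: 4 (incl. ground); joints: 3 revolute, 1 prismatic, 0 higher (cam) pair, forming one closed loop
4 links, 3 revolutes + 1 prismatic in one loop → slider-crank

slider-crank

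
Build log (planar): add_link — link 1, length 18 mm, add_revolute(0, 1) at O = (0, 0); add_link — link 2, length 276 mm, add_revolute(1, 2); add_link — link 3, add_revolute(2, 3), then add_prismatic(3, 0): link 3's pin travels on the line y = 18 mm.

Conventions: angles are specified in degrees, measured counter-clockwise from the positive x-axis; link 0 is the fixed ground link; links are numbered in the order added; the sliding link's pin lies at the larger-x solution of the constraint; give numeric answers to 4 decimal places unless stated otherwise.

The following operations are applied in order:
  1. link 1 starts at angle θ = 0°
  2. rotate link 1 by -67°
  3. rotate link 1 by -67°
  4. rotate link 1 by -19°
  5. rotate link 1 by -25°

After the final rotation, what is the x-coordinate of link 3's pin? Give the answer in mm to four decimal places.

geometry: r = 18 mm, L = 276 mm, e = 18 mm; θ starts at 0°
rotate link 1 by -67°: θ ← 0° -67° = -67°
rotate link 1 by -67°: θ ← -67° -67° = -134°
rotate link 1 by -19°: θ ← -134° -19° = -153°
rotate link 1 by -25°: θ ← -153° -25° = -178°
crank pin P = (r cos θ, r sin θ) = (-17.989035, -0.628191)
h = r sin θ − e = -0.628191 − 18 = -18.628191
x = r cos θ + √(L² − h²) = -17.989035 + 275.370642 = 257.381607

257.3816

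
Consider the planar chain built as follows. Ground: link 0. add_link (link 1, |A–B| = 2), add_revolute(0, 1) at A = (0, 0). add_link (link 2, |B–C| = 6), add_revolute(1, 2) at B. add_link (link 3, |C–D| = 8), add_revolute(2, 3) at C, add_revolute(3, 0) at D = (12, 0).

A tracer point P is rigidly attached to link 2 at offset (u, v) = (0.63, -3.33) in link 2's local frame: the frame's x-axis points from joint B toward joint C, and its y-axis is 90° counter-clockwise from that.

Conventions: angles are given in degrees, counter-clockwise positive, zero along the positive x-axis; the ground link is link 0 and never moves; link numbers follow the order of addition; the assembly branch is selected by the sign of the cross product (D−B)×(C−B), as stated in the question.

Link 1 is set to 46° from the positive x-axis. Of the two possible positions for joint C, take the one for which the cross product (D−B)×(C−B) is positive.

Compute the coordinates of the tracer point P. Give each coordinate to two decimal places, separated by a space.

A=(0,0), D=(12.00,0)
B = A + 2.00·(cos46°, sin46°) = (1.3893, 1.4387)
|BD| = 10.7078
circle(B,6.00) ∩ circle(D,8.00): a=4.0464, h=4.4302
  candidates: C₊=(5.9943,5.2850) cross=47.437; C₋=(4.8038,-3.4950) cross=-47.437
  branch + wants cross > 0 → take C=(5.9943,5.2850) (cross=47.437)
ex = (C−B)/|BC| = (0.7675,0.6411); ey = (-0.6411,0.7675)
P = B + 0.63·ex + -3.33·ey = (4.0076,-0.7132)

4.01 -0.71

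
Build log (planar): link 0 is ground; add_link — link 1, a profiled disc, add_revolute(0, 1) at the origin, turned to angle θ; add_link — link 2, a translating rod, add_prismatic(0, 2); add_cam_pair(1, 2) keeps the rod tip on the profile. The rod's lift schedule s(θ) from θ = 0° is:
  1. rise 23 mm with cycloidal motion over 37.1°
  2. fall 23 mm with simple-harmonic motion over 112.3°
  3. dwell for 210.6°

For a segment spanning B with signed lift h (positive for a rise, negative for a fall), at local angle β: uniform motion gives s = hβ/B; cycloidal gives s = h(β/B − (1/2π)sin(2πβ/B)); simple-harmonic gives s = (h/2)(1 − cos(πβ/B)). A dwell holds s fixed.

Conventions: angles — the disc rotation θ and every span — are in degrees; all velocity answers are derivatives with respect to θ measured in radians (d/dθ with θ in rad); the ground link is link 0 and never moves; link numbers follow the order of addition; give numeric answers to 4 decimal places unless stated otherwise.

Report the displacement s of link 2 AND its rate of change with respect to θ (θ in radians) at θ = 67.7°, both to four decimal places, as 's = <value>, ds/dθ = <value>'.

seg 1 [0°–37.1°] cycloidal, h=23: full span → s += 23 → s = 23.0000
seg 2 [37.1°–149.4°] simple-harmonic, h=-23: θ=67.7° here. β=30.6, B=112.3. -23/2·(1 − cos(π·0.2725)) = -3.9625 → s = 19.0375
velocity in seg [37.1°–149.4°] (simple-harmonic), θ in radians: β = 30.6° = 0.5341 rad, B = 112.3° = 1.9600 rad; ds/dθ = (πh/(2B)) sin(πβ/B) = (π·(-23)/(2·1.9600)) sin(π·0.2725) = -13.921344 mm/rad

s = 19.0375, ds/dθ = -13.9213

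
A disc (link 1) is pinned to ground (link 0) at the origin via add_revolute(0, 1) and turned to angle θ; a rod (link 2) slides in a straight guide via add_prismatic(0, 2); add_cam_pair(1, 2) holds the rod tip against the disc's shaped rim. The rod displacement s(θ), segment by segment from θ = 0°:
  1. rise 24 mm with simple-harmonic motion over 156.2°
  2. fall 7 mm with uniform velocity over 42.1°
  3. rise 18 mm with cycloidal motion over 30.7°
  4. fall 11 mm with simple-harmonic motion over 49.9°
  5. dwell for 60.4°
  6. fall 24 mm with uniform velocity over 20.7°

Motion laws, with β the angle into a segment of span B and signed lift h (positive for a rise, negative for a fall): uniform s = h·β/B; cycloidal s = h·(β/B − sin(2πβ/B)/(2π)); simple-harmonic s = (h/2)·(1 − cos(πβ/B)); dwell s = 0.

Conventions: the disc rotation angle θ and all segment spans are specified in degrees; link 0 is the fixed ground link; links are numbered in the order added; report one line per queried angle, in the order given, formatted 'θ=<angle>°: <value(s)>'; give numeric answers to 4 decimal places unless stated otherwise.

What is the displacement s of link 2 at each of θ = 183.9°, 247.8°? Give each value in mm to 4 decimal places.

segment 1 (0° to 156.2°, simple-harmonic, h = 24) is passed completely: s = 0.0000 + (24) = 24.0000
θ = 183.9° falls in segment 2 (156.2° to 198.3°, uniform, h = -7): β = 183.9 − 156.2 = 27.7°, B = 42.1°; Δs = -7·27.7/42.1 = -4.6057; s = 24.0000 − 4.6057 = 19.3943
segment 2 (156.2° to 198.3°, uniform, h = -7) is passed completely: s = 24.0000 + (-7) = 17.0000
segment 3 (198.3° to 229°, cycloidal, h = 18) is passed completely: s = 17.0000 + (18) = 35.0000
θ = 247.8° falls in segment 4 (229° to 278.9°, simple-harmonic, h = -11): β = 247.8 − 229 = 18.8°, B = 49.9°; Δs = -11/2·(1 − cos(π·0.3768)) = -3.4233; s = 35.0000 − 3.4233 = 31.5767

θ=183.9°: 19.3943
θ=247.8°: 31.5767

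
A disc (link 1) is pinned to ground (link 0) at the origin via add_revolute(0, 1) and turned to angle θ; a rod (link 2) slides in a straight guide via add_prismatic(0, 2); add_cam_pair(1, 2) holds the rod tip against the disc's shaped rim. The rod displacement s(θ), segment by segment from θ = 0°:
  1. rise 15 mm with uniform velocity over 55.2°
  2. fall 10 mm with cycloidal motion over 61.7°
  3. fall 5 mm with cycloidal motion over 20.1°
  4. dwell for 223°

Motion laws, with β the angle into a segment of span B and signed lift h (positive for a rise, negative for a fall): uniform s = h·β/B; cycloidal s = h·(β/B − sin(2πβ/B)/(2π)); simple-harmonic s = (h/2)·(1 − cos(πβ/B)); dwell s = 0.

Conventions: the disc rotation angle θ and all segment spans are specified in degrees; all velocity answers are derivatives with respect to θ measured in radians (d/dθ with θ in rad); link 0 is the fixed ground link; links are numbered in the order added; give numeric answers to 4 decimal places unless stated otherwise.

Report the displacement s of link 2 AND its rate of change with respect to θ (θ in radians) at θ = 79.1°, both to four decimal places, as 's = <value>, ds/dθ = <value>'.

segment 1 (0° to 55.2°, uniform, h = 15) is passed completely: s = 0.0000 + (15) = 15.0000
θ = 79.1° falls in segment 2 (55.2° to 116.9°, cycloidal, h = -10): β = 79.1 − 55.2 = 23.9°, B = 61.7°; Δs = -10·(0.3874 − sin(2π·0.3874)/(2π)) = -2.8389; s = 15.0000 − 2.8389 = 12.1611
velocity in seg [55.2°–116.9°] (cycloidal), θ in radians: β = 23.9° = 0.4171 rad, B = 61.7° = 1.0769 rad; ds/dθ = (h/B)(1 − cos(2πβ/B)) = ((-10)/1.0769)(1 − cos(2π·0.3874)) = -16.342084 mm/rad

s = 12.1611, ds/dθ = -16.3421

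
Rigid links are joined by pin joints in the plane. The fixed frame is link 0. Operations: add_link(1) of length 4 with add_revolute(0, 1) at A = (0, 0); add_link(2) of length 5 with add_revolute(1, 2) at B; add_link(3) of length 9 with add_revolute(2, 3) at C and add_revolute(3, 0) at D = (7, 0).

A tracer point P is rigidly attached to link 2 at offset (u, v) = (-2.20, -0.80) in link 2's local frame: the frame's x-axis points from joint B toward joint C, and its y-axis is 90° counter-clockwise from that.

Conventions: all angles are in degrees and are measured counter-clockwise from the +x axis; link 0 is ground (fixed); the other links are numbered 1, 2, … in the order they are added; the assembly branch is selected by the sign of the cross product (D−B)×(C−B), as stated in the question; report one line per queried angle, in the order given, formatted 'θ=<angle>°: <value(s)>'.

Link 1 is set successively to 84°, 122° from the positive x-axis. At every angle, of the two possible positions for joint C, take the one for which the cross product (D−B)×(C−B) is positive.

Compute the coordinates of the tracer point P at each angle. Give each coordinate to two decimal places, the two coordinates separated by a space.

A=(0,0), D=(7.00,0)
θ=84°: B = A + 4.00·(cos84°, sin84°) = (0.4181, 3.9781)
θ=84°: |BD| = 7.6907
θ=84°: circle(B,5.00) ∩ circle(D,9.00): a=0.2046, h=4.9958
θ=84°:   candidates: C₊=(3.1773,8.1478) cross=38.421; C₋=(-1.9910,-0.4033) cross=-38.421
θ=84°:   branch + wants cross > 0 → take C=(3.1773,8.1478) (cross=38.421)
θ=84°: ex = (C−B)/|BC| = (0.5518,0.8339); ey = (-0.8339,0.5518)
θ=84°: P = B + -2.20·ex + -0.80·ey = (-0.1288,1.7019)
θ=122°: B = A + 4.00·(cos122°, sin122°) = (-2.1197, 3.3922)
θ=122°: |BD| = 9.7301
θ=122°: circle(B,5.00) ∩ circle(D,9.00): a=1.9874, h=4.5881
θ=122°:   candidates: C₊=(1.3426,6.9995) cross=44.642; C₋=(-1.8565,-1.6009) cross=-44.642
θ=122°:   branch + wants cross > 0 → take C=(1.3426,6.9995) (cross=44.642)
θ=122°: ex = (C−B)/|BC| = (0.6924,0.7215); ey = (-0.7215,0.6924)
θ=122°: P = B + -2.20·ex + -0.80·ey = (-3.0659,1.2510)

θ=84°: -0.13 1.70
θ=122°: -3.07 1.25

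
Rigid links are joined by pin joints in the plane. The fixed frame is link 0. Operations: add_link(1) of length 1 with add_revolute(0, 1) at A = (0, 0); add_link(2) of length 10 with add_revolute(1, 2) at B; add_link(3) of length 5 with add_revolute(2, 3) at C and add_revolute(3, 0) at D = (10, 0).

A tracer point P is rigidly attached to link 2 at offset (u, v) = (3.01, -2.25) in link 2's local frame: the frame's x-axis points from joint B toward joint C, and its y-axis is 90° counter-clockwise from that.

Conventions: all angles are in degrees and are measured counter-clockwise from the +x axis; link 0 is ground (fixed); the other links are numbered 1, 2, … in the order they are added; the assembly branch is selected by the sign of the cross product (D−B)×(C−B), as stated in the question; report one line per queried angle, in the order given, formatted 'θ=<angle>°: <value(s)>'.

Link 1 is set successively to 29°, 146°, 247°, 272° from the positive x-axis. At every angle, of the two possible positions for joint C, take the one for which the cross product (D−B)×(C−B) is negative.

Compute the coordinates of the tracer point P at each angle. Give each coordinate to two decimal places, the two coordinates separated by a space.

A=(0,0), D=(10.00,0)
θ=29°: B = A + 1.00·(cos29°, sin29°) = (0.8746, 0.4848)
θ=29°: |BD| = 9.1382
θ=29°: circle(B,10.00) ∩ circle(D,5.00): a=8.6728, h=4.9783
θ=29°:   candidates: C₊=(9.7993,4.9960) cross=45.493; C₋=(9.2710,-4.9466) cross=-45.493
θ=29°:   branch - wants cross < 0 → take C=(9.2710,-4.9466) (cross=-45.493)
θ=29°: ex = (C−B)/|BC| = (0.8396,-0.5431); ey = (0.5431,0.8396)
θ=29°: P = B + 3.01·ex + -2.25·ey = (2.1799,-3.0392)
θ=146°: B = A + 1.00·(cos146°, sin146°) = (-0.8290, 0.5592)
θ=146°: |BD| = 10.8435
θ=146°: circle(B,10.00) ∩ circle(D,5.00): a=8.8800, h=4.5984
θ=146°:   candidates: C₊=(8.2763,4.6935) cross=49.862; C₋=(7.8020,-4.4910) cross=-49.862
θ=146°:   branch - wants cross < 0 → take C=(7.8020,-4.4910) (cross=-49.862)
θ=146°: ex = (C−B)/|BC| = (0.8631,-0.5050); ey = (0.5050,0.8631)
θ=146°: P = B + 3.01·ex + -2.25·ey = (0.6326,-2.9029)
θ=247°: B = A + 1.00·(cos247°, sin247°) = (-0.3907, -0.9205)
θ=247°: |BD| = 10.4314
θ=247°: circle(B,10.00) ∩ circle(D,5.00): a=8.8106, h=4.7300
θ=247°:   candidates: C₊=(7.9681,4.5685) cross=49.341; C₋=(8.8029,-4.8546) cross=-49.341
θ=247°:   branch - wants cross < 0 → take C=(8.8029,-4.8546) (cross=-49.341)
θ=247°: ex = (C−B)/|BC| = (0.9194,-0.3934); ey = (0.3934,0.9194)
θ=247°: P = B + 3.01·ex + -2.25·ey = (1.4914,-4.1732)
θ=272°: B = A + 1.00·(cos272°, sin272°) = (0.0349, -0.9994)
θ=272°: |BD| = 10.0151
θ=272°: circle(B,10.00) ∩ circle(D,5.00): a=8.7519, h=4.8378
θ=272°:   candidates: C₊=(8.2604,4.6876) cross=48.451; C₋=(9.2259,-4.9397) cross=-48.451
θ=272°:   branch - wants cross < 0 → take C=(9.2259,-4.9397) (cross=-48.451)
θ=272°: ex = (C−B)/|BC| = (0.9191,-0.3940); ey = (0.3940,0.9191)
θ=272°: P = B + 3.01·ex + -2.25·ey = (1.9148,-4.2534)

θ=29°: 2.18 -3.04
θ=146°: 0.63 -2.90
θ=247°: 1.49 -4.17
θ=272°: 1.91 -4.25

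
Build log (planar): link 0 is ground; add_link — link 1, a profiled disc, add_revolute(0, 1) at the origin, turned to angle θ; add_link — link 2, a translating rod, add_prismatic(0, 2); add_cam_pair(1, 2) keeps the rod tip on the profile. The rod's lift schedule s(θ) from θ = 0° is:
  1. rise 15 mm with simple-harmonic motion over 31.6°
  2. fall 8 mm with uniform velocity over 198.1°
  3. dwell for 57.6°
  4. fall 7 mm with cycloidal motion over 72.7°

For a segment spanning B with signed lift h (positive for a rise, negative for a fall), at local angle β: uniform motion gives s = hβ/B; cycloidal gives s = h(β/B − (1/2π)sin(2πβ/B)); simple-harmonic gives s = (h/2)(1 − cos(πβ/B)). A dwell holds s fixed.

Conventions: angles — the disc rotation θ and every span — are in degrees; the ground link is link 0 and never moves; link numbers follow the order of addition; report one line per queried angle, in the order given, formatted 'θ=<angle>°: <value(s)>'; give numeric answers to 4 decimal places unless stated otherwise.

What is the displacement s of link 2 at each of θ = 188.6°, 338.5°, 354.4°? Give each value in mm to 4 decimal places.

seg 1 [0°–31.6°] simple-harmonic, h=15: full span → s += 15 → s = 15.0000
seg 2 [31.6°–229.7°] uniform, h=-8: θ=188.6° here. β=157, B=198.1. -8·157/198.1 = -6.3402 → s = 8.6598
seg 2 [31.6°–229.7°] uniform, h=-8: full span → s += -8 → s = 7.0000
seg 3 [229.7°–287.3°] dwell: s stays 7.0000
seg 4 [287.3°–360°] cycloidal, h=-7: θ=338.5° here. β=51.2, B=72.7. -7·(0.7043 − sin(2π·0.7043)/(2π)) = -5.9982 → s = 1.0018
seg 4 [287.3°–360°] cycloidal, h=-7: θ=354.4° here. β=67.1, B=72.7. -7·(0.9230 − sin(2π·0.9230)/(2π)) = -6.9792 → s = 0.0208

θ=188.6°: 8.6598
θ=338.5°: 1.0018
θ=354.4°: 0.0208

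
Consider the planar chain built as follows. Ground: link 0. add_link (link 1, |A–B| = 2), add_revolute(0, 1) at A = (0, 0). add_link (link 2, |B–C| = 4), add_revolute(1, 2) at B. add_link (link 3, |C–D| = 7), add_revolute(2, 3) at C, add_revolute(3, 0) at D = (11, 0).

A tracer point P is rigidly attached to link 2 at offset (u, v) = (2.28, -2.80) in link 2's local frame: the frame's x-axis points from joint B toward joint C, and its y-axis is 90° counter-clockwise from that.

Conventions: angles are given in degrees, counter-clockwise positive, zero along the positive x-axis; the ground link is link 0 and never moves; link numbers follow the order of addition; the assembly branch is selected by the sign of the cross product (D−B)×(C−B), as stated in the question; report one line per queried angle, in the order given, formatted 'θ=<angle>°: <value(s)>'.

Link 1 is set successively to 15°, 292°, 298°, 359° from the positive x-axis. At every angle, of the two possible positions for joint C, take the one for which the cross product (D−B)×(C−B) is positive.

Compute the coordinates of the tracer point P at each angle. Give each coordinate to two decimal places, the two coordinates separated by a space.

A=(0,0), D=(11.00,0)
θ=15°: B = A + 2.00·(cos15°, sin15°) = (1.9319, 0.5176)
θ=15°: |BD| = 9.0829
θ=15°: circle(B,4.00) ∩ circle(D,7.00): a=2.7249, h=2.9283
θ=15°:   candidates: C₊=(4.8192,3.2859) cross=26.598; C₋=(4.4854,-2.5612) cross=-26.598
θ=15°:   branch + wants cross > 0 → take C=(4.8192,3.2859) (cross=26.598)
θ=15°: ex = (C−B)/|BC| = (0.7218,0.6921); ey = (-0.6921,0.7218)
θ=15°: P = B + 2.28·ex + -2.80·ey = (5.5154,0.0744)
θ=292°: B = A + 2.00·(cos292°, sin292°) = (0.7492, -1.8544)
θ=292°: |BD| = 10.4172
θ=292°: circle(B,4.00) ∩ circle(D,7.00): a=3.6247, h=1.6917
θ=292°:   candidates: C₊=(4.0148,0.4555) cross=17.623; C₋=(4.6171,-2.8738) cross=-17.623
θ=292°:   branch + wants cross > 0 → take C=(4.0148,0.4555) (cross=17.623)
θ=292°: ex = (C−B)/|BC| = (0.8164,0.5775); ey = (-0.5775,0.8164)
θ=292°: P = B + 2.28·ex + -2.80·ey = (4.2276,-2.8237)
θ=298°: B = A + 2.00·(cos298°, sin298°) = (0.9389, -1.7659)
θ=298°: |BD| = 10.2149
θ=298°: circle(B,4.00) ∩ circle(D,7.00): a=3.4921, h=1.9506
θ=298°:   candidates: C₊=(4.0413,0.7591) cross=19.926; C₋=(4.7157,-3.0835) cross=-19.926
θ=298°:   branch + wants cross > 0 → take C=(4.0413,0.7591) (cross=19.926)
θ=298°: ex = (C−B)/|BC| = (0.7756,0.6312); ey = (-0.6312,0.7756)
θ=298°: P = B + 2.28·ex + -2.80·ey = (4.4748,-2.4983)
θ=359°: B = A + 2.00·(cos359°, sin359°) = (1.9997, -0.0349)
θ=359°: |BD| = 9.0004
θ=359°: circle(B,4.00) ∩ circle(D,7.00): a=2.6669, h=2.9812
θ=359°:   candidates: C₊=(4.6550,2.9566) cross=26.832; C₋=(4.6782,-3.0057) cross=-26.832
θ=359°:   branch + wants cross > 0 → take C=(4.6550,2.9566) (cross=26.832)
θ=359°: ex = (C−B)/|BC| = (0.6638,0.7479); ey = (-0.7479,0.6638)
θ=359°: P = B + 2.28·ex + -2.80·ey = (5.6073,-0.1885)

θ=15°: 5.52 0.07
θ=292°: 4.23 -2.82
θ=298°: 4.47 -2.50
θ=359°: 5.61 -0.19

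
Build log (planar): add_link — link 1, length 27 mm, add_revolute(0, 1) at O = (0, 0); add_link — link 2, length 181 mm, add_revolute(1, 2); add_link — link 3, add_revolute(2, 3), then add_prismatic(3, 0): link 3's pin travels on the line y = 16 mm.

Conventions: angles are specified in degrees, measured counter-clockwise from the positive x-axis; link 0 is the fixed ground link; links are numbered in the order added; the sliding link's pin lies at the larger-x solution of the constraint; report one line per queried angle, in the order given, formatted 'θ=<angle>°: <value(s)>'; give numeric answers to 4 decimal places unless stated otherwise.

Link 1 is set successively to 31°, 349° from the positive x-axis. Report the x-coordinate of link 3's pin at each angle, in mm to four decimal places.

geometry: r = 27 mm, L = 181 mm, e = 16 mm
θ=31°: crank pin P = (r cos θ, r sin θ) = (23.143517, 13.906028)
θ=31°: h = r sin θ − e = 13.906028 − 16 = -2.093972
θ=31°: x = r cos θ + √(L² − h²) = 23.143517 + 180.987887 = 204.131404
θ=349°: crank pin P = (r cos θ, r sin θ) = (26.503934, -5.151843)
θ=349°: h = r sin θ − e = -5.151843 − 16 = -21.151843
θ=349°: x = r cos θ + √(L² − h²) = 26.503934 + 179.759839 = 206.263772

θ=31°: 204.1314
θ=349°: 206.2638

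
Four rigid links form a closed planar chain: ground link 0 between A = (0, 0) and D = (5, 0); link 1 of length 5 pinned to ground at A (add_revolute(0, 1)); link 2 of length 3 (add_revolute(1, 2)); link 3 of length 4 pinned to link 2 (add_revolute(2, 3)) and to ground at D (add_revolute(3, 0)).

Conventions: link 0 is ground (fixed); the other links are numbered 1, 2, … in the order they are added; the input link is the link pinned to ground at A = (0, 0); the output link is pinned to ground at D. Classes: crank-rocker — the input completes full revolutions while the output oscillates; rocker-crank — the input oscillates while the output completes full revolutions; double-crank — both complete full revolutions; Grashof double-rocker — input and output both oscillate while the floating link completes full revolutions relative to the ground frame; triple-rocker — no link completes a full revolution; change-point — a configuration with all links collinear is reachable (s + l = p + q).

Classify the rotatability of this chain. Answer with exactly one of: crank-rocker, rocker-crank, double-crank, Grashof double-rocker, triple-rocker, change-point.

lengths: ground=5, input=5, coupler=3, output=4
sorted: s=3 (shortest), l=5 (longest), p+q=9
s + l = 8 vs p + q = 9
s + l < p + q (Grashof) with shortest = coupler link → Grashof double-rocker

Grashof double-rocker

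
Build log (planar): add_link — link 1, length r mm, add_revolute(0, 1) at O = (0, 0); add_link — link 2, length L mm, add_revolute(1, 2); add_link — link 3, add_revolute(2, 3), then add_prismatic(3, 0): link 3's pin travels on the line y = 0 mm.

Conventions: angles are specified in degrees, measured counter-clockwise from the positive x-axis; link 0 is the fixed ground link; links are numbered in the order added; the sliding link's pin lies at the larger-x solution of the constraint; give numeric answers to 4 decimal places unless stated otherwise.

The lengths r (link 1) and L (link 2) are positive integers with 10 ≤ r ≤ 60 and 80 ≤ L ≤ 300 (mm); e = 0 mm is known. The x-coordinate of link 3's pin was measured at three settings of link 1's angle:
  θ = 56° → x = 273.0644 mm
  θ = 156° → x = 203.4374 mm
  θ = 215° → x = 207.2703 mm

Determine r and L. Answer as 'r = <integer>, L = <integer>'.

constraint per measurement: (x − r cos θ)² + (r sin θ − e)² = L²
subtracting the θ₁ and θ₂ equations cancels the r² and L² terms:
r = (x₁² − x₂²) / (2[(x₁cos θ₁ + e sin θ₁) − (x₂cos θ₂ + e sin θ₂)]) = 49.0000 → r = 49
L² = (x₁ − r cos θ₁)² + (r sin θ₁ − e)² = 62000.9904 → L = 249.0000 → L = 249
check at θ₃=215°: x = 207.2703 (printed 207.2703) ✓

r = 49, L = 249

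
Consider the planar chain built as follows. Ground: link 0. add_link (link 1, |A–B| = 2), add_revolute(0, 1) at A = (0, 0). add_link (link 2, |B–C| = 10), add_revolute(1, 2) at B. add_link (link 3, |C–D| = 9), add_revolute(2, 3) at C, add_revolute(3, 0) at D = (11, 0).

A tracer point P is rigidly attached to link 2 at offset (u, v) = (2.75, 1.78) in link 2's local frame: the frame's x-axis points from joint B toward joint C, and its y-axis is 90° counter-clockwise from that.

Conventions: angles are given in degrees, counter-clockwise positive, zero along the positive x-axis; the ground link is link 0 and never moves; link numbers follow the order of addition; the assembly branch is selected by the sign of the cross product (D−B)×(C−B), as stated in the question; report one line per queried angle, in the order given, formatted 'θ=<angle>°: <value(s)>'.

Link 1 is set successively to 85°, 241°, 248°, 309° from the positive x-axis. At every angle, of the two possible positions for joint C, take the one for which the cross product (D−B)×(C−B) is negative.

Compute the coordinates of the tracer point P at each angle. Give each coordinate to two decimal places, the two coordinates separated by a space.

A=(0,0), D=(11.00,0)
θ=85°: B = A + 2.00·(cos85°, sin85°) = (0.1743, 1.9924)
θ=85°: |BD| = 11.0075
θ=85°: circle(B,10.00) ∩ circle(D,9.00): a=6.3668, h=7.7113
θ=85°:   candidates: C₊=(7.8317,8.4239) cross=84.882; C₋=(5.0402,-6.7439) cross=-84.882
θ=85°:   branch - wants cross < 0 → take C=(5.0402,-6.7439) (cross=-84.882)
θ=85°: ex = (C−B)/|BC| = (0.4866,-0.8736); ey = (0.8736,0.4866)
θ=85°: P = B + 2.75·ex + 1.78·ey = (3.0675,0.4560)
θ=241°: B = A + 2.00·(cos241°, sin241°) = (-0.9696, -1.7492)
θ=241°: |BD| = 12.0968
θ=241°: circle(B,10.00) ∩ circle(D,9.00): a=6.8337, h=7.3007
θ=241°:   candidates: C₊=(4.7366,6.4629) cross=88.315; C₋=(6.8480,-7.9850) cross=-88.315
θ=241°:   branch - wants cross < 0 → take C=(6.8480,-7.9850) (cross=-88.315)
θ=241°: ex = (C−B)/|BC| = (0.7818,-0.6236); ey = (0.6236,0.7818)
θ=241°: P = B + 2.75·ex + 1.78·ey = (2.2902,-2.0725)
θ=248°: B = A + 2.00·(cos248°, sin248°) = (-0.7492, -1.8544)
θ=248°: |BD| = 11.8946
θ=248°: circle(B,10.00) ∩ circle(D,9.00): a=6.7460, h=7.3818
θ=248°:   candidates: C₊=(4.7635,6.4889) cross=87.804; C₋=(7.0651,-8.0942) cross=-87.804
θ=248°:   branch - wants cross < 0 → take C=(7.0651,-8.0942) (cross=-87.804)
θ=248°: ex = (C−B)/|BC| = (0.7814,-0.6240); ey = (0.6240,0.7814)
θ=248°: P = B + 2.75·ex + 1.78·ey = (2.5104,-2.1794)
θ=309°: B = A + 2.00·(cos309°, sin309°) = (1.2586, -1.5543)
θ=309°: |BD| = 9.8646
θ=309°: circle(B,10.00) ∩ circle(D,9.00): a=5.8953, h=8.0774
θ=309°:   candidates: C₊=(5.8076,7.3511) cross=79.681; C₋=(8.3530,-8.6020) cross=-79.681
θ=309°:   branch - wants cross < 0 → take C=(8.3530,-8.6020) (cross=-79.681)
θ=309°: ex = (C−B)/|BC| = (0.7094,-0.7048); ey = (0.7048,0.7094)
θ=309°: P = B + 2.75·ex + 1.78·ey = (4.4641,-2.2296)

θ=85°: 3.07 0.46
θ=241°: 2.29 -2.07
θ=248°: 2.51 -2.18
θ=309°: 4.46 -2.23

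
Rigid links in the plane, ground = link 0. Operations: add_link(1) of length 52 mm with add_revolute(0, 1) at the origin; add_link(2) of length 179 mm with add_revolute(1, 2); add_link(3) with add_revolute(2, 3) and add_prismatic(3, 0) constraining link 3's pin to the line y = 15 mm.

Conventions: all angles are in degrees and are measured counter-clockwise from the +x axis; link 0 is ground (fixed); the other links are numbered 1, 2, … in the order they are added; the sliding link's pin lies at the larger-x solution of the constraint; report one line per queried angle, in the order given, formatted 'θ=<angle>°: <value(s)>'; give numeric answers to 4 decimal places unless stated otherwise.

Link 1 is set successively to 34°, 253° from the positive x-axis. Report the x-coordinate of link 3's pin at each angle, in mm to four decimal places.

geometry: r = 52 mm, L = 179 mm, e = 15 mm
θ=34°: crank pin P = (r cos θ, r sin θ) = (43.109954, 29.078031)
θ=34°: h = r sin θ − e = 29.078031 − 15 = 14.078031
θ=34°: x = r cos θ + √(L² − h²) = 43.109954 + 178.445535 = 221.555489
θ=253°: crank pin P = (r cos θ, r sin θ) = (-15.203329, -49.727847)
θ=253°: h = r sin θ − e = -49.727847 − 15 = -64.727847
θ=253°: x = r cos θ + √(L² − h²) = -15.203329 + 166.887105 = 151.683776

θ=34°: 221.5555
θ=253°: 151.6838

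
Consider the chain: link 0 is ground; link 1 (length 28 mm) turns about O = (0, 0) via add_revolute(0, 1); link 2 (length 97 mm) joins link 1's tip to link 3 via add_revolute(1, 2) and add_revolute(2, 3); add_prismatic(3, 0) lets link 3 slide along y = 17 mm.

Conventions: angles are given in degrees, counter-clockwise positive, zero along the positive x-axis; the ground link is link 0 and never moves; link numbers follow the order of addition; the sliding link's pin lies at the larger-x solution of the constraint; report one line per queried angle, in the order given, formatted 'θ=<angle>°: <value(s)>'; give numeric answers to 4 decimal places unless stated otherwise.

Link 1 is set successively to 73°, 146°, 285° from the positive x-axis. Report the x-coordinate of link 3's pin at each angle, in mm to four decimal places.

geometry: r = 28 mm, L = 97 mm, e = 17 mm
θ=73°: crank pin P = (r cos θ, r sin θ) = (8.186408, 26.776533)
θ=73°: h = r sin θ − e = 26.776533 − 17 = 9.776533
θ=73°: x = r cos θ + √(L² − h²) = 8.186408 + 96.506059 = 104.692467
θ=146°: crank pin P = (r cos θ, r sin θ) = (-23.213052, 15.657401)
θ=146°: h = r sin θ − e = 15.657401 − 17 = -1.342599
θ=146°: x = r cos θ + √(L² − h²) = -23.213052 + 96.990708 = 73.777656
θ=285°: crank pin P = (r cos θ, r sin θ) = (7.246933, -27.045923)
θ=285°: h = r sin θ − e = -27.045923 − 17 = -44.045923
θ=285°: x = r cos θ + √(L² − h²) = 7.246933 + 86.423126 = 93.670059

θ=73°: 104.6925
θ=146°: 73.7777
θ=285°: 93.6701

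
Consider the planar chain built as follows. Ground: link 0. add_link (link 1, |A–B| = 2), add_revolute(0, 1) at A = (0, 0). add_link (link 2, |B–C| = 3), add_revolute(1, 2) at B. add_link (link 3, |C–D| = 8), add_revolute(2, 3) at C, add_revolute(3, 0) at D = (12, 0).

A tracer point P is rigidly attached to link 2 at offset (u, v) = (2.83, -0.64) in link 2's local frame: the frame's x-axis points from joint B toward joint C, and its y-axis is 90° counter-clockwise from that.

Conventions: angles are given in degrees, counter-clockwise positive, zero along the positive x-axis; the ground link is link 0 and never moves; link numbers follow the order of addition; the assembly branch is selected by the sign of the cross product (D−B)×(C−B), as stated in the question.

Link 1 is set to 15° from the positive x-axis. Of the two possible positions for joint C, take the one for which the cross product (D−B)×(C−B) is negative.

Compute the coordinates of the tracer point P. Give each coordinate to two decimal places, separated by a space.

A=(0,0), D=(12.00,0)
B = A + 2.00·(cos15°, sin15°) = (1.9319, 0.5176)
|BD| = 10.0814
circle(B,3.00) ∩ circle(D,8.00): a=2.3129, h=1.9106
  candidates: C₊=(4.3398,2.3069) cross=19.261; C₋=(4.1436,-1.5092) cross=-19.261
  branch - wants cross < 0 → take C=(4.1436,-1.5092) (cross=-19.261)
ex = (C−B)/|BC| = (0.7373,-0.6756); ey = (0.6756,0.7373)
P = B + 2.83·ex + -0.64·ey = (3.5859,-1.8662)

3.59 -1.87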